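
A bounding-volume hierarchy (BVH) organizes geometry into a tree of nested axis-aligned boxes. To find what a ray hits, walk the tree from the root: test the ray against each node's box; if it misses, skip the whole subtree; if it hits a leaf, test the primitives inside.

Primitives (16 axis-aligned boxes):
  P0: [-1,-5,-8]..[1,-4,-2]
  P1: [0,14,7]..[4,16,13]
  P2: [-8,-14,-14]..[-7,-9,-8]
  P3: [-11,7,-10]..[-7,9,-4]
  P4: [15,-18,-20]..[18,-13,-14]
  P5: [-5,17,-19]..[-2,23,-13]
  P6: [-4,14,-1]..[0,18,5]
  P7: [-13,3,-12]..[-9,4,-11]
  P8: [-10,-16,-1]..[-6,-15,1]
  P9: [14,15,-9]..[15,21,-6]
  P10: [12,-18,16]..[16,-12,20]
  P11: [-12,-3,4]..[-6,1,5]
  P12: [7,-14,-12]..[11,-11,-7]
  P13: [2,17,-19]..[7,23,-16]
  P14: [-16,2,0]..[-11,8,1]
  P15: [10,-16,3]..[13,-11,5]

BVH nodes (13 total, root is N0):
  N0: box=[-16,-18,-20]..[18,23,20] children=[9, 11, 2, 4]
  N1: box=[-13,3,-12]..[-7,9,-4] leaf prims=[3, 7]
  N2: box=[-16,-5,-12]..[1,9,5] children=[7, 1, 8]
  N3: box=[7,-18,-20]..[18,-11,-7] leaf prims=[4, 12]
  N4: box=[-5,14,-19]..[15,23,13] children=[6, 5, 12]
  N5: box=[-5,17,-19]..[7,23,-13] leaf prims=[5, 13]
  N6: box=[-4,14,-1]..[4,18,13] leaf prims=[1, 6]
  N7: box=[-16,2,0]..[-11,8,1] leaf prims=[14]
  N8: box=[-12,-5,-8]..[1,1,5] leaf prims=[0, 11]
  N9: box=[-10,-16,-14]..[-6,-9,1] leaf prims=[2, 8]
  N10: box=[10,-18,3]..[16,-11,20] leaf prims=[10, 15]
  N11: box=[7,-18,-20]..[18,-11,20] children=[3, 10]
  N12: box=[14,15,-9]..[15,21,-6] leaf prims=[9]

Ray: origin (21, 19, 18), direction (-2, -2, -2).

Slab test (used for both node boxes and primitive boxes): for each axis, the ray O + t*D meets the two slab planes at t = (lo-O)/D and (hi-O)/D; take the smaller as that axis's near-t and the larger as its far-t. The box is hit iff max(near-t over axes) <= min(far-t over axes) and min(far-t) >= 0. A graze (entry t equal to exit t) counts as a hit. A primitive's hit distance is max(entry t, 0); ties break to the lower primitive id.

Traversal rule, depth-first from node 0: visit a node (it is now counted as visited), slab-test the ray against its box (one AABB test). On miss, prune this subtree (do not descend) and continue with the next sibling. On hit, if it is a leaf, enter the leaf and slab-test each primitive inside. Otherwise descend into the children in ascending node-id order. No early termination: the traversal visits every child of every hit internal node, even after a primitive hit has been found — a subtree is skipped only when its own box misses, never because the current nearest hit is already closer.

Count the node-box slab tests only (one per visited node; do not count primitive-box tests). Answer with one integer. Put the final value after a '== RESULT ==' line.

Traverse from the root:
N0 x:[3/2,37/2] y:[-2,37/2] z:[-1,19] -> hit [3/2,37/2], descend [2, 4, 9, 11]
  N2 x:[10,37/2] y:[5,12] z:[13/2,15] -> hit [10,12], descend [1, 7, 8]
    N1 x:[14,17] y:[5,8] z:[11,15] -> miss, prune
    N7 x:[16,37/2] y:[11/2,17/2] z:[17/2,9] -> miss, prune
    N8 x:[10,33/2] y:[9,12] z:[13/2,13] -> hit [10,12] leaf, test {P0(miss), P11(miss)}
  N4 x:[3,13] y:[-2,5/2] z:[5/2,37/2] -> miss, prune
  N9 x:[27/2,31/2] y:[14,35/2] z:[17/2,16] -> hit [14,31/2] leaf, test {P2@t=14, P8(miss)}
  N11 x:[3/2,7] y:[15,37/2] z:[-1,19] -> miss, prune

8 AABB tests over nodes [0, 2, 1, 7, 8, 4, 9, 11]; 2 leaves entered; closest P2.

== RESULT ==
8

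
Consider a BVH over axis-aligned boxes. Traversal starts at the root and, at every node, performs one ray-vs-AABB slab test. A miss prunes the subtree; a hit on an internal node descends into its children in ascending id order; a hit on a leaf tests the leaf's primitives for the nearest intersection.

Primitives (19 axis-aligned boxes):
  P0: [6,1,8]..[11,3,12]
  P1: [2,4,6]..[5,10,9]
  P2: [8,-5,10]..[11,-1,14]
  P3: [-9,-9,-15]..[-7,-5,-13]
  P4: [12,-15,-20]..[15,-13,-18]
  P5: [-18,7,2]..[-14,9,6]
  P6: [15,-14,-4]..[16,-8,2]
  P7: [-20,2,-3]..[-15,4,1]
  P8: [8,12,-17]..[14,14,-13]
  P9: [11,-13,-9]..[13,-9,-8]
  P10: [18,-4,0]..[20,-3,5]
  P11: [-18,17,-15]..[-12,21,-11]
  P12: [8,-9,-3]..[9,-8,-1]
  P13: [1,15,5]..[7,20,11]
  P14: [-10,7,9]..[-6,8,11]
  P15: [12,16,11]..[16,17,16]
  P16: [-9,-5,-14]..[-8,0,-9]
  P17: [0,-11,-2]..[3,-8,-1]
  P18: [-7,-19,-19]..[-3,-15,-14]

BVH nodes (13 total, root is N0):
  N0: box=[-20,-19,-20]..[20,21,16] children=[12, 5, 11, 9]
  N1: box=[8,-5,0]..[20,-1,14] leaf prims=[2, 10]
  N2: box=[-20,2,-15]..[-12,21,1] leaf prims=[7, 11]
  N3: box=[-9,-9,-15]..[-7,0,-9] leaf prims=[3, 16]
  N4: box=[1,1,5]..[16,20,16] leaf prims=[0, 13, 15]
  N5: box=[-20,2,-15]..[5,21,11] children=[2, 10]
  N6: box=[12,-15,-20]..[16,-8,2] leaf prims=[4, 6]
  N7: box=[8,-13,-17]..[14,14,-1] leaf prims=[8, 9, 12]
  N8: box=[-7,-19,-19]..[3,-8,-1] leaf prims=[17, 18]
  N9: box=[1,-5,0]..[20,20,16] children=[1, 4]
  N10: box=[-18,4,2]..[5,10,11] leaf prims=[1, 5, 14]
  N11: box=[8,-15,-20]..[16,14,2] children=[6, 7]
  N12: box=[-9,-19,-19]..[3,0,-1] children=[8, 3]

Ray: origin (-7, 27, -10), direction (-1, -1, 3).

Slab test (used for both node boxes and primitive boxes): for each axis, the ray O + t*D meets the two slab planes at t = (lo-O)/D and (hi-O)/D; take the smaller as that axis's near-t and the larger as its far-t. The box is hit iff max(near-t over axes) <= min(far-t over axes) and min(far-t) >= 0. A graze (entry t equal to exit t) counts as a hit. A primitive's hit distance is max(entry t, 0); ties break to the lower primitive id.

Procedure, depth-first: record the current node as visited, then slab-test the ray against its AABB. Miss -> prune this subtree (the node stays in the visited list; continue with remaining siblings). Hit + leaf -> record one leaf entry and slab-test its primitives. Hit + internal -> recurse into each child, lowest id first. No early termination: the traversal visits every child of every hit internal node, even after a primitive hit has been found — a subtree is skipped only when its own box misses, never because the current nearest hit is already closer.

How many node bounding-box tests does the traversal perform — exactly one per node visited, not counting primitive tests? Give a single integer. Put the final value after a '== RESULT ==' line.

Traverse from the root:
N0 x:[-27,13] y:[6,46] z:[-10/3,26/3] -> hit [6,26/3], descend [5, 9, 11, 12]
  N5 x:[-12,13] y:[6,25] z:[-5/3,7] -> hit [6,7], descend [2, 10]
    N2 x:[5,13] y:[6,25] z:[-5/3,11/3] -> miss, prune
    N10 x:[-12,11] y:[17,23] z:[4,7] -> miss, prune
  N9 x:[-27,-8] y:[7,32] z:[10/3,26/3] -> miss, prune
  N11 x:[-23,-15] y:[13,42] z:[-10/3,4] -> miss, prune
  N12 x:[-10,2] y:[27,46] z:[-3,3] -> miss, prune

Summary -> nodes [0, 5, 2, 10, 9, 11, 12]; box-tests=7; leaf-entries=0; first=miss

== RESULT ==
7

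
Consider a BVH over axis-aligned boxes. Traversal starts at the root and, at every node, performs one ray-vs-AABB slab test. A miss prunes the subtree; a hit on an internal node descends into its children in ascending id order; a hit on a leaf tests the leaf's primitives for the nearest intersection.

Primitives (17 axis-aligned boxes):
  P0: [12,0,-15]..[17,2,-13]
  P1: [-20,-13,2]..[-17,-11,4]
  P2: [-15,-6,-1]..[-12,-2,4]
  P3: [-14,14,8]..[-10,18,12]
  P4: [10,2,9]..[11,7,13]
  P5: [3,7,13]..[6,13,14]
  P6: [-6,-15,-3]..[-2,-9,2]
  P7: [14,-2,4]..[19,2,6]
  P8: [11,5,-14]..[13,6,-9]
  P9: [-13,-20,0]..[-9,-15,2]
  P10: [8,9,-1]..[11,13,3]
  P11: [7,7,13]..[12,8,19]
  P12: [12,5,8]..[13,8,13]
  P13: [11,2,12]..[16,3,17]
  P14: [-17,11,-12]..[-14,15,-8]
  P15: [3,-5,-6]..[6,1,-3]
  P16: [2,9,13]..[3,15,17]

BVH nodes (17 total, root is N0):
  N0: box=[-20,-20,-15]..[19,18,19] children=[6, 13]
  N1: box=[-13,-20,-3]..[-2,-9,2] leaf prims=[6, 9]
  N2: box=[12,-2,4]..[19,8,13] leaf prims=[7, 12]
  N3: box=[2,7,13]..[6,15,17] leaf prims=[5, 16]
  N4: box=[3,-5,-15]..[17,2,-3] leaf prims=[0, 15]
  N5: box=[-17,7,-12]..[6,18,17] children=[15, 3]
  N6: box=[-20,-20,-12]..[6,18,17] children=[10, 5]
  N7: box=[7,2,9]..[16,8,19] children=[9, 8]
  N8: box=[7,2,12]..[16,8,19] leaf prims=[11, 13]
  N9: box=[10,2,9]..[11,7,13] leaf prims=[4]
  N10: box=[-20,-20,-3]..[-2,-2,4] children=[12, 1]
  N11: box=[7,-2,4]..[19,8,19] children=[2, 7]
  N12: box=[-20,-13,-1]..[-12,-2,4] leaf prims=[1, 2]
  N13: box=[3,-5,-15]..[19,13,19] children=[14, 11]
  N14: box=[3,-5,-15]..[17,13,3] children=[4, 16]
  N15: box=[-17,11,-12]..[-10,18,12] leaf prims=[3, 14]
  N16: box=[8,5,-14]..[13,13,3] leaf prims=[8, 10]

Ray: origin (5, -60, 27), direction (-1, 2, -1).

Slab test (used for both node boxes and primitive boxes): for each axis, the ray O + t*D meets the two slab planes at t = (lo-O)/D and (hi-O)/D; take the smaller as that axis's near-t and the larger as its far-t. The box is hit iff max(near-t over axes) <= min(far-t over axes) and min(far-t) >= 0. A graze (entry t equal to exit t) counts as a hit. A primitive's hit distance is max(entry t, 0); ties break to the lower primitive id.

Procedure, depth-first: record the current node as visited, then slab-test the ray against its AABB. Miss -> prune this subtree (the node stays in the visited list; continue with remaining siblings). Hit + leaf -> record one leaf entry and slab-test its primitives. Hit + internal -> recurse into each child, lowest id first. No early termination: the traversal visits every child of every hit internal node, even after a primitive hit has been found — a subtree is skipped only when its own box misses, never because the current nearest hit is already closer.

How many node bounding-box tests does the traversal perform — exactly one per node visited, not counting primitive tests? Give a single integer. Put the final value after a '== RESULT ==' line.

Traverse from the root:
N0 x:[-14,25] y:[20,39] z:[8,42] -> hit [20,25], descend [6, 13]
  N6 x:[-1,25] y:[20,39] z:[10,39] -> hit [20,25], descend [5, 10]
    N5 x:[-1,22] y:[67/2,39] z:[10,39] -> miss, prune
    N10 x:[7,25] y:[20,29] z:[23,30] -> hit [23,25], descend [1, 12]
      N1 x:[7,18] y:[20,51/2] z:[25,30] -> miss, prune
      N12 x:[17,25] y:[47/2,29] z:[23,28] -> hit [47/2,25] leaf, test {P1@t=47/2, P2(miss)}
  N13 x:[-14,2] y:[55/2,73/2] z:[8,42] -> miss, prune

7 AABB tests over nodes [0, 6, 5, 10, 1, 12, 13]; 1 leaf entered; closest P1.

== RESULT ==
7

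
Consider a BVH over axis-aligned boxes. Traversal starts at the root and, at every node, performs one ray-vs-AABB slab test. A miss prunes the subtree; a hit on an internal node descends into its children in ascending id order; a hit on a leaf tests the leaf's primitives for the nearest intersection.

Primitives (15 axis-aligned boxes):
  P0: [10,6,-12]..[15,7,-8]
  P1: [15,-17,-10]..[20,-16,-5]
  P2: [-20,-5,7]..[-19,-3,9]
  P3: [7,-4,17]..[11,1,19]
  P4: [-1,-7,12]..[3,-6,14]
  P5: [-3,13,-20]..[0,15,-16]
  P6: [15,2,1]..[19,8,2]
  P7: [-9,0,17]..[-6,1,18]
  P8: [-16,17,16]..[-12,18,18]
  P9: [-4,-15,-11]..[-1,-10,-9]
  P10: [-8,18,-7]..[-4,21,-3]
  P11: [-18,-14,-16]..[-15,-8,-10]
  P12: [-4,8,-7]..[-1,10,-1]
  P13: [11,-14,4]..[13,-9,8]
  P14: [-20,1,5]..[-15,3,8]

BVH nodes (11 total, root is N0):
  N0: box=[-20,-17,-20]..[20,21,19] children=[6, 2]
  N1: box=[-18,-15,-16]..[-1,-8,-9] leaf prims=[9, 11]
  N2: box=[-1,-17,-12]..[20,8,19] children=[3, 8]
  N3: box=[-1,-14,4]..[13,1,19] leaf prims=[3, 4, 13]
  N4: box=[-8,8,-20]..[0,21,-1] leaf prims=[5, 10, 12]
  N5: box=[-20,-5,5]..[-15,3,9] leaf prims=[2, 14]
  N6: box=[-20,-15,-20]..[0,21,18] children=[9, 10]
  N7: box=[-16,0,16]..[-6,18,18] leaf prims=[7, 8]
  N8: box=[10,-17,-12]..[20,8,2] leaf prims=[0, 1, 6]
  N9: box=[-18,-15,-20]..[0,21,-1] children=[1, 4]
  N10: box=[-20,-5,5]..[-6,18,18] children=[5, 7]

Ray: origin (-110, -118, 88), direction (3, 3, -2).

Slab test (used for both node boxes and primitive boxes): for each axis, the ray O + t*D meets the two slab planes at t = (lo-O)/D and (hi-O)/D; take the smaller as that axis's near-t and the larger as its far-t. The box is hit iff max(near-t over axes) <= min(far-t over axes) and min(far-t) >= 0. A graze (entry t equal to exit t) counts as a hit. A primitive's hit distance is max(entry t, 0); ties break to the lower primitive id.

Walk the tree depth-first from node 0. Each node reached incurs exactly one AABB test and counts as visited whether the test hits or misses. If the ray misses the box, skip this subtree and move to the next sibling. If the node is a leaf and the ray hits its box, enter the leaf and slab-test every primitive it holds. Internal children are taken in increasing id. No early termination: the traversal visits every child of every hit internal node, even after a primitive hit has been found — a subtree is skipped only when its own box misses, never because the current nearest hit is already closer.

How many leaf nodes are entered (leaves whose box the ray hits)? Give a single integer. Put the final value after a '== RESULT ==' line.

Traverse from the root:
N0 x:[30,130/3] y:[101/3,139/3] z:[69/2,54] -> hit [69/2,130/3], descend [2, 6]
  N2 x:[109/3,130/3] y:[101/3,42] z:[69/2,50] -> hit [109/3,42], descend [3, 8]
    N3 x:[109/3,41] y:[104/3,119/3] z:[69/2,42] -> hit [109/3,119/3] leaf, test {P3(miss), P4@t=37, P13(miss)}
    N8 x:[40,130/3] y:[101/3,42] z:[43,50] -> miss, prune
  N6 x:[30,110/3] y:[103/3,139/3] z:[35,54] -> hit [35,110/3], descend [9, 10]
    N9 x:[92/3,110/3] y:[103/3,139/3] z:[89/2,54] -> miss, prune
    N10 x:[30,104/3] y:[113/3,136/3] z:[35,83/2] -> miss, prune

Summary -> nodes [0, 2, 3, 8, 6, 9, 10]; box-tests=7; leaf-entries=1; first=P4

== RESULT ==
1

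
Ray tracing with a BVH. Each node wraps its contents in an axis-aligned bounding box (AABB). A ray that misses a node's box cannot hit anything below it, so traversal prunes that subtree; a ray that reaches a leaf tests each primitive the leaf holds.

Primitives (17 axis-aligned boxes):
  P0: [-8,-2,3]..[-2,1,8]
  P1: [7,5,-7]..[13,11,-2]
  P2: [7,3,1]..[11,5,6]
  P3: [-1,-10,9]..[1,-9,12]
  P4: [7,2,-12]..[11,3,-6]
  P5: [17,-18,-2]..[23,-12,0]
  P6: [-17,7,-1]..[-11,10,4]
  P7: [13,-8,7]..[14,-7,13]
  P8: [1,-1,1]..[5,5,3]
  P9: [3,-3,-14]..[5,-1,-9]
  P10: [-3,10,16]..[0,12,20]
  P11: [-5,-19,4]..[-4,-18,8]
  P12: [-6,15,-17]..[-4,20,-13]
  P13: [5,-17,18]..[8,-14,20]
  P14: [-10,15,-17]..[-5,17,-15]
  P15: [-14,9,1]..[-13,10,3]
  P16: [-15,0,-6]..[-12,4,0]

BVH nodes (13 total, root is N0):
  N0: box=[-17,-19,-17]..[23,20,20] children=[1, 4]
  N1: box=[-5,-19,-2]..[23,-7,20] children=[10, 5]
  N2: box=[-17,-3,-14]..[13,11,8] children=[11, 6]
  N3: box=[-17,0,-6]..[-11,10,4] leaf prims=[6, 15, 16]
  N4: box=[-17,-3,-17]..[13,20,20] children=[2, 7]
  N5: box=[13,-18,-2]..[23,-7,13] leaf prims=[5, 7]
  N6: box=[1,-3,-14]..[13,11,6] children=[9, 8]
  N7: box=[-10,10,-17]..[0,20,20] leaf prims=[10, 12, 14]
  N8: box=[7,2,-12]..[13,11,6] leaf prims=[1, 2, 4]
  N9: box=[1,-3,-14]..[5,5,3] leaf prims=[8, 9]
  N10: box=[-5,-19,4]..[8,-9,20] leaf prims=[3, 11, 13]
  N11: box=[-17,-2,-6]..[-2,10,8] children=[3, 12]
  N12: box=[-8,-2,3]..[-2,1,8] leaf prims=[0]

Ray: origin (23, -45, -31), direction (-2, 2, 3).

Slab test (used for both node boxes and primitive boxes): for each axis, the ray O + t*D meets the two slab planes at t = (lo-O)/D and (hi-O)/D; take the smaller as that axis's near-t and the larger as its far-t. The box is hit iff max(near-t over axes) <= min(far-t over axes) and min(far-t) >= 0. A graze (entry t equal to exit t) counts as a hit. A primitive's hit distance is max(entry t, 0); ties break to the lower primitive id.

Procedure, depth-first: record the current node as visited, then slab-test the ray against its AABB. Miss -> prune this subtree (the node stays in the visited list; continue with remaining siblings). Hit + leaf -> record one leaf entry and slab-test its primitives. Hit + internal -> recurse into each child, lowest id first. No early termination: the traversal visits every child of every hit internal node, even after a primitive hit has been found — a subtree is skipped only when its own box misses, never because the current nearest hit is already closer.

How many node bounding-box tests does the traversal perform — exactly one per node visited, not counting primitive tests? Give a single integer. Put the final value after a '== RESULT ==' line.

Trace the traversal:
N0 x:[0,20] y:[13,65/2] z:[14/3,17] -> hit [13,17], descend [1, 4]
  N1 x:[0,14] y:[13,19] z:[29/3,17] -> hit [13,14], descend [5, 10]
    N5 x:[0,5] y:[27/2,19] z:[29/3,44/3] -> miss, prune
    N10 x:[15/2,14] y:[13,18] z:[35/3,17] -> hit [13,14] leaf, test {P3(miss), P11(miss), P13(miss)}
  N4 x:[5,20] y:[21,65/2] z:[14/3,17] -> miss, prune

5 AABB tests over nodes [0, 1, 5, 10, 4]; 1 leaf entered; closest miss.

== RESULT ==
5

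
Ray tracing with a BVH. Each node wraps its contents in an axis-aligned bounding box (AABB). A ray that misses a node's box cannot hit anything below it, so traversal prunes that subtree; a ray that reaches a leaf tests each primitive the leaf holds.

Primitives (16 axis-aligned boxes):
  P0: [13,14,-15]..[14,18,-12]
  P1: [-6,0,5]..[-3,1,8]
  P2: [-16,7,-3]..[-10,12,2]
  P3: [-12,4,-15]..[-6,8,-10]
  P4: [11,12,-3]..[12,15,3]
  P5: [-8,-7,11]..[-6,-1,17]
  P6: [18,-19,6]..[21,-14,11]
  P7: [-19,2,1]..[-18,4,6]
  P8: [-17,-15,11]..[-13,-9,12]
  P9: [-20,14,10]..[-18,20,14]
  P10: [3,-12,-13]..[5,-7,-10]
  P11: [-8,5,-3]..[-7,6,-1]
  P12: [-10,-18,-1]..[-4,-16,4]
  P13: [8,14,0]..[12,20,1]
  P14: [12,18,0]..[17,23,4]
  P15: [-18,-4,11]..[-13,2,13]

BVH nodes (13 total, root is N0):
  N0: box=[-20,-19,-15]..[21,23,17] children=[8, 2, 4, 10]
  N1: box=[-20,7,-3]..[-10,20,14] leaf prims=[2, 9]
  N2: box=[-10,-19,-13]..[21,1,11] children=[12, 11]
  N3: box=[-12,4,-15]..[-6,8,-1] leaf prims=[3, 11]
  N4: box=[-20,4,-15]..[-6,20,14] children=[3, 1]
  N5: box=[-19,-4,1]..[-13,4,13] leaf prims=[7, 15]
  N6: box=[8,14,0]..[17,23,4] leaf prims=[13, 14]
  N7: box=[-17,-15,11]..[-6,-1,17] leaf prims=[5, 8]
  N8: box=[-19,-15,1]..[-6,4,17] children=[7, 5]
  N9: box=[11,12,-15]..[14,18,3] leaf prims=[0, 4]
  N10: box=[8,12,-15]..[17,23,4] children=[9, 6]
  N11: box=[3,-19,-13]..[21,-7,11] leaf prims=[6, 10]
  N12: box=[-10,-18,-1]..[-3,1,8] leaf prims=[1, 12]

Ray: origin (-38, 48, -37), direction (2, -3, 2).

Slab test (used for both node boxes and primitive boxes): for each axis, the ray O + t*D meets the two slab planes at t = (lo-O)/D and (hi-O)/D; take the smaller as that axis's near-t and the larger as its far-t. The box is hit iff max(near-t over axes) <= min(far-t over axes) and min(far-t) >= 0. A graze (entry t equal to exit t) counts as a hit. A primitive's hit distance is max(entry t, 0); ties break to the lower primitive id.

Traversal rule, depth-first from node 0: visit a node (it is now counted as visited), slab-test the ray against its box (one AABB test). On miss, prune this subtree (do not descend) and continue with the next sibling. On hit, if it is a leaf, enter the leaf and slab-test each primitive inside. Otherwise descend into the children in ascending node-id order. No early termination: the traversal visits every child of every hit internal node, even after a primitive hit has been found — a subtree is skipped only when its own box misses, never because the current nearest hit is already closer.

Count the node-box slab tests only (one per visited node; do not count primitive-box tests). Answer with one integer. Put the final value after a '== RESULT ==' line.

Traverse from the root:
N0 x:[9,59/2] y:[25/3,67/3] z:[11,27] -> hit [11,67/3], descend [2, 4, 8, 10]
  N2 x:[14,59/2] y:[47/3,67/3] z:[12,24] -> hit [47/3,67/3], descend [11, 12]
    N11 x:[41/2,59/2] y:[55/3,67/3] z:[12,24] -> hit [41/2,67/3] leaf, test {P6(miss), P10(miss)}
    N12 x:[14,35/2] y:[47/3,22] z:[18,45/2] -> miss, prune
  N4 x:[9,16] y:[28/3,44/3] z:[11,51/2] -> hit [11,44/3], descend [1, 3]
    N1 x:[9,14] y:[28/3,41/3] z:[17,51/2] -> miss, prune
    N3 x:[13,16] y:[40/3,44/3] z:[11,18] -> hit [40/3,44/3] leaf, test {P3@t=40/3, P11(miss)}
  N8 x:[19/2,16] y:[44/3,21] z:[19,27] -> miss, prune
  N10 x:[23,55/2] y:[25/3,12] z:[11,41/2] -> miss, prune

Visited [0, 2, 11, 12, 4, 1, 3, 8, 10]. Tests: 9 box, 2 leaf. Nearest: P3.

== RESULT ==
9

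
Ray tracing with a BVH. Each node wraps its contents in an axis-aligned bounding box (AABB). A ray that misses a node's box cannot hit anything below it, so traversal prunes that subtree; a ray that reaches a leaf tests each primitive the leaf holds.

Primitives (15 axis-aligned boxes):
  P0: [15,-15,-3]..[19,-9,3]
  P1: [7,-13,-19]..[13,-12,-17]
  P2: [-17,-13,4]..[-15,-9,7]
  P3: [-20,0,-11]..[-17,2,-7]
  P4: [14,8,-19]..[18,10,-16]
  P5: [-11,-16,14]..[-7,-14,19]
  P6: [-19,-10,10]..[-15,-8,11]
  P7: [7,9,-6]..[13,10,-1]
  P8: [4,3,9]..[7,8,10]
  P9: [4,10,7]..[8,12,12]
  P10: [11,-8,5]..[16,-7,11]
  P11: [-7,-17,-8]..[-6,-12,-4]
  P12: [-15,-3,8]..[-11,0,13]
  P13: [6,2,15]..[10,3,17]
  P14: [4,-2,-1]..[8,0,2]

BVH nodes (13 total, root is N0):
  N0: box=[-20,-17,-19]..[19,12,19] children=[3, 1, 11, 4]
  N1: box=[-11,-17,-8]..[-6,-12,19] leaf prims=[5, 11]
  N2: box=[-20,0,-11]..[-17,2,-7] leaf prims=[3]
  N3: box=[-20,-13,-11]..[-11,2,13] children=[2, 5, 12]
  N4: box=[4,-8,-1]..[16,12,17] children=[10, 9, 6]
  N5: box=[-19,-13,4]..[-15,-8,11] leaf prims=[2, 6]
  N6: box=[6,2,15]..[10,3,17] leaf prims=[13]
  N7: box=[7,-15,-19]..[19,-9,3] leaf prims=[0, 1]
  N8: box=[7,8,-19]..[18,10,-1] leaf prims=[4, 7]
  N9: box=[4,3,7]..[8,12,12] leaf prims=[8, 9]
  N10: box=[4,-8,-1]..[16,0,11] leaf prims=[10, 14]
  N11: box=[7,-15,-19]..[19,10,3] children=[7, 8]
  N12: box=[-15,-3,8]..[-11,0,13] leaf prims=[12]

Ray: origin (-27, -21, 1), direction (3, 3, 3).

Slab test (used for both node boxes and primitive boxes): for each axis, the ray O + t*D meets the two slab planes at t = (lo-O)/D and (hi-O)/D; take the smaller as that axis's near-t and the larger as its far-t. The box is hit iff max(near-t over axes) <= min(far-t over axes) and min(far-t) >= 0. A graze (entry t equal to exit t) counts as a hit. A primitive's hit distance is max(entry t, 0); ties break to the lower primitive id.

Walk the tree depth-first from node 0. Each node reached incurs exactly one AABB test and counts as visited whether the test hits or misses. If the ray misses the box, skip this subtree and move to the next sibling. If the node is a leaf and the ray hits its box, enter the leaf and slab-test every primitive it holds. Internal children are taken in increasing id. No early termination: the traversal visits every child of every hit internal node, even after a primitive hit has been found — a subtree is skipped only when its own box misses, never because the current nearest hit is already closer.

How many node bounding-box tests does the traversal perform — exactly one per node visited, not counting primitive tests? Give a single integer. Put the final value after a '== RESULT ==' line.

Walk:
N0 x:[7/3,46/3] y:[4/3,11] z:[-20/3,6] -> hit [7/3,6], descend [1, 3, 4, 11]
  N1 x:[16/3,7] y:[4/3,3] z:[-3,6] -> miss, prune
  N3 x:[7/3,16/3] y:[8/3,23/3] z:[-4,4] -> hit [8/3,4], descend [2, 5, 12]
    N2 x:[7/3,10/3] y:[7,23/3] z:[-4,-8/3] -> miss, prune
    N5 x:[8/3,4] y:[8/3,13/3] z:[1,10/3] -> hit [8/3,10/3] leaf, test {P2(miss), P6(miss)}
    N12 x:[4,16/3] y:[6,7] z:[7/3,4] -> miss, prune
  N4 x:[31/3,43/3] y:[13/3,11] z:[-2/3,16/3] -> miss, prune
  N11 x:[34/3,46/3] y:[2,31/3] z:[-20/3,2/3] -> miss, prune

Visited [0, 1, 3, 2, 5, 12, 4, 11]. Tests: 8 box, 1 leaf. Nearest: miss.

== RESULT ==
8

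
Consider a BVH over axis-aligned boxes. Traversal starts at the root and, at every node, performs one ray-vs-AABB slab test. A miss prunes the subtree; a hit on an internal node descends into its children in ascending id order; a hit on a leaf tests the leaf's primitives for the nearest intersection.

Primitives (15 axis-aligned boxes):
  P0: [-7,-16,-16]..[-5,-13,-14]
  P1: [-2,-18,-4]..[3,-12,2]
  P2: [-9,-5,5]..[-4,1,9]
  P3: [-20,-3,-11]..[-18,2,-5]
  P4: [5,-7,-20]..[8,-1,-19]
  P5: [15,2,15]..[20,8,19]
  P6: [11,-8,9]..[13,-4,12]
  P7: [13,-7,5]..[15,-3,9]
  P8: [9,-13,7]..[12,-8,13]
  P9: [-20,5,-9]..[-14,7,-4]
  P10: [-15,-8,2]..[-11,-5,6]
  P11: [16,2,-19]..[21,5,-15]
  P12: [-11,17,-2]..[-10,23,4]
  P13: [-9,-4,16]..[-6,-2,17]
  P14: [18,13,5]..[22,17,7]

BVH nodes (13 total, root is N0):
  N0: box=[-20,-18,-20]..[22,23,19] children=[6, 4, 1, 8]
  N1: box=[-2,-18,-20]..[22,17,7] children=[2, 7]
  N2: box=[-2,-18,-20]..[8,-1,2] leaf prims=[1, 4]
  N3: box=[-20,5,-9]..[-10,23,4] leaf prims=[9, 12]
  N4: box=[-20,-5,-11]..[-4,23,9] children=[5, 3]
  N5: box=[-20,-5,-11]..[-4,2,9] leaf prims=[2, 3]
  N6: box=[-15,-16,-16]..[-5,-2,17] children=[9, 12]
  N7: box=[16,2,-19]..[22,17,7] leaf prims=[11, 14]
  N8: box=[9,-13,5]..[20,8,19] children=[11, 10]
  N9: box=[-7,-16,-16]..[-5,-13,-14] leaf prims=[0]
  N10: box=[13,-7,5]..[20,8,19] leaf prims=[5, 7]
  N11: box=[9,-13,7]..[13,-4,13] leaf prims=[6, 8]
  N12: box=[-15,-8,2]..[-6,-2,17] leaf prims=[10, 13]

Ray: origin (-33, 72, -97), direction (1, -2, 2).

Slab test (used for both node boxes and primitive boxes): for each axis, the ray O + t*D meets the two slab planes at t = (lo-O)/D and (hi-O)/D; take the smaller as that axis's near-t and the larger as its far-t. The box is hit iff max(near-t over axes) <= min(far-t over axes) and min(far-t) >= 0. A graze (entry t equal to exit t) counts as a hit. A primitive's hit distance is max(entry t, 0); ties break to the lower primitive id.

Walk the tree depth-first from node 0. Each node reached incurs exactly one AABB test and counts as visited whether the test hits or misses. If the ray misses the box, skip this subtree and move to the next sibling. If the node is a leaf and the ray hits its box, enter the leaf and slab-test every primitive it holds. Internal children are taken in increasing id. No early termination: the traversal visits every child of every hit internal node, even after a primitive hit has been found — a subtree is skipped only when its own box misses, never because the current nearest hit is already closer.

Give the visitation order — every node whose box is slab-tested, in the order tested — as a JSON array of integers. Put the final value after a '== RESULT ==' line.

Trace the traversal:
N0 x:[13,55] y:[49/2,45] z:[77/2,58] -> hit [77/2,45], descend [1, 4, 6, 8]
  N1 x:[31,55] y:[55/2,45] z:[77/2,52] -> hit [77/2,45], descend [2, 7]
    N2 x:[31,41] y:[73/2,45] z:[77/2,99/2] -> hit [77/2,41] leaf, test {P1(miss), P4@t=77/2}
    N7 x:[49,55] y:[55/2,35] z:[39,52] -> miss, prune
  N4 x:[13,29] y:[49/2,77/2] z:[43,53] -> miss, prune
  N6 x:[18,28] y:[37,44] z:[81/2,57] -> miss, prune
  N8 x:[42,53] y:[32,85/2] z:[51,58] -> miss, prune

order=[0, 1, 2, 7, 4, 6, 8]  |boxes|=7  |leaves|=1  hit=P4

== RESULT ==
[0, 1, 2, 7, 4, 6, 8]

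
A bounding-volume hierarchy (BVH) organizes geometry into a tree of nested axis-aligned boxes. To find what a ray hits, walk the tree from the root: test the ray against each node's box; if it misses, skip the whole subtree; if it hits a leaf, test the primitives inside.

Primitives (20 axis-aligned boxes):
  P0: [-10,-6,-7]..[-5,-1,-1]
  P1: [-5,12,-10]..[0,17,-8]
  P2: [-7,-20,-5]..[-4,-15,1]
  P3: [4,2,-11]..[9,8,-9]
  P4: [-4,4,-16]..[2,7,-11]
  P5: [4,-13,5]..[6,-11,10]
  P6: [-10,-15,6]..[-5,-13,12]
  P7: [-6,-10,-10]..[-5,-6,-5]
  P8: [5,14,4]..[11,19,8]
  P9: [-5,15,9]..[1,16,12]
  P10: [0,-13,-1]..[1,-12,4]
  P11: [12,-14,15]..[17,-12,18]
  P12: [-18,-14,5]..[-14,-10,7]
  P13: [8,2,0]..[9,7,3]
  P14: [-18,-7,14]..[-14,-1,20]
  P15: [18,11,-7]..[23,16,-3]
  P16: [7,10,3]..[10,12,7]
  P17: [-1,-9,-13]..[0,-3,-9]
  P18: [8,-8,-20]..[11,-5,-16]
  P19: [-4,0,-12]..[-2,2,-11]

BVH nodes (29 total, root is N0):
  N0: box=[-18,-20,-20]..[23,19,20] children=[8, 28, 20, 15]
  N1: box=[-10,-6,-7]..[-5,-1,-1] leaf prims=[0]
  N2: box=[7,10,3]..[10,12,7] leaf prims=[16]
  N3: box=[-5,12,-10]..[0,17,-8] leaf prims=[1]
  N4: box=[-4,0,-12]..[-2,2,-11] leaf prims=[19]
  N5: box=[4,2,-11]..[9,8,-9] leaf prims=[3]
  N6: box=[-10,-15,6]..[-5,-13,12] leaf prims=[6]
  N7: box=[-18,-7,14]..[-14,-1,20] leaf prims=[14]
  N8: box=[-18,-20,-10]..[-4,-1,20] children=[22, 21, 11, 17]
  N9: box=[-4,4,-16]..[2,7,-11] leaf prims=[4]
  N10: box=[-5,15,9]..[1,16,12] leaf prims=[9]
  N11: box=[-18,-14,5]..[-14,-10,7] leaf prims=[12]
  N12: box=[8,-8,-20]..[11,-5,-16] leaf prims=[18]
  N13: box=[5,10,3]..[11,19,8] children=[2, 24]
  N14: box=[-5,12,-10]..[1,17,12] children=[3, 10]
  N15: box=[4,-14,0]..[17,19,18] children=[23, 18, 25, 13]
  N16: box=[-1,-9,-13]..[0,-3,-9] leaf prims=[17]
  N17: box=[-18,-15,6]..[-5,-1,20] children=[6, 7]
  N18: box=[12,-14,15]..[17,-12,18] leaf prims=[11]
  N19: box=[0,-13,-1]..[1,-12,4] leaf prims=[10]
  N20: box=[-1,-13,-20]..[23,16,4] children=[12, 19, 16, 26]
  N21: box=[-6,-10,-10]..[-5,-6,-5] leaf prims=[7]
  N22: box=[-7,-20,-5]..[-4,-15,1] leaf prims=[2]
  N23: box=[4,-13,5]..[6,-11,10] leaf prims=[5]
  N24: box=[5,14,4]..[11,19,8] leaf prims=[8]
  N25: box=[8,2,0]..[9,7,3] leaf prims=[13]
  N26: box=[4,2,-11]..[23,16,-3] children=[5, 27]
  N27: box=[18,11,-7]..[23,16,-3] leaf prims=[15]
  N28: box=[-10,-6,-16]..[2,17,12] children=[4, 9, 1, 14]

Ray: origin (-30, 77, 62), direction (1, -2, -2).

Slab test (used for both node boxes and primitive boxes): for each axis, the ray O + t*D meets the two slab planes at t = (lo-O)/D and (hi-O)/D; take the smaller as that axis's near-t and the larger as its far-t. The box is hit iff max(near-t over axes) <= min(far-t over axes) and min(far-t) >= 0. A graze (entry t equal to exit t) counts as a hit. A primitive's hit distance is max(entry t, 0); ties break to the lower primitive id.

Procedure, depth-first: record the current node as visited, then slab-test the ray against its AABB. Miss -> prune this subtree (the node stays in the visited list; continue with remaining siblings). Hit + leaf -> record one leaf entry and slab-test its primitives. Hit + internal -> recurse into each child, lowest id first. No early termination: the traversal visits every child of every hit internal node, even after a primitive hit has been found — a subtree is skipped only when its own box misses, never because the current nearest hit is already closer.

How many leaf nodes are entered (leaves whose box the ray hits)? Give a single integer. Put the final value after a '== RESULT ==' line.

Walk:
N0 x:[12,53] y:[29,97/2] z:[21,41] -> hit [29,41], descend [8, 15, 20, 28]
  N8 x:[12,26] y:[39,97/2] z:[21,36] -> miss, prune
  N15 x:[34,47] y:[29,91/2] z:[22,31] -> miss, prune
  N20 x:[29,53] y:[61/2,45] z:[29,41] -> hit [61/2,41], descend [12, 16, 19, 26]
    N12 x:[38,41] y:[41,85/2] z:[39,41] -> hit [41,41] leaf, test {P18@t=41}
    N16 x:[29,30] y:[40,43] z:[71/2,75/2] -> miss, prune
    N19 x:[30,31] y:[89/2,45] z:[29,63/2] -> miss, prune
    N26 x:[34,53] y:[61/2,75/2] z:[65/2,73/2] -> hit [34,73/2], descend [5, 27]
      N5 x:[34,39] y:[69/2,75/2] z:[71/2,73/2] -> hit [71/2,73/2] leaf, test {P3@t=71/2}
      N27 x:[48,53] y:[61/2,33] z:[65/2,69/2] -> miss, prune
  N28 x:[20,32] y:[30,83/2] z:[25,39] -> hit [30,32], descend [1, 4, 9, 14]
    N1 x:[20,25] y:[39,83/2] z:[63/2,69/2] -> miss, prune
    N4 x:[26,28] y:[75/2,77/2] z:[73/2,37] -> miss, prune
    N9 x:[26,32] y:[35,73/2] z:[73/2,39] -> miss, prune
    N14 x:[25,31] y:[30,65/2] z:[25,36] -> hit [30,31], descend [3, 10]
      N3 x:[25,30] y:[30,65/2] z:[35,36] -> miss, prune
      N10 x:[25,31] y:[61/2,31] z:[25,53/2] -> miss, prune

Visited [0, 8, 15, 20, 12, 16, 19, 26, 5, 27, 28, 1, 4, 9, 14, 3, 10]. Tests: 17 box, 2 leaf. Nearest: P3.

== RESULT ==
2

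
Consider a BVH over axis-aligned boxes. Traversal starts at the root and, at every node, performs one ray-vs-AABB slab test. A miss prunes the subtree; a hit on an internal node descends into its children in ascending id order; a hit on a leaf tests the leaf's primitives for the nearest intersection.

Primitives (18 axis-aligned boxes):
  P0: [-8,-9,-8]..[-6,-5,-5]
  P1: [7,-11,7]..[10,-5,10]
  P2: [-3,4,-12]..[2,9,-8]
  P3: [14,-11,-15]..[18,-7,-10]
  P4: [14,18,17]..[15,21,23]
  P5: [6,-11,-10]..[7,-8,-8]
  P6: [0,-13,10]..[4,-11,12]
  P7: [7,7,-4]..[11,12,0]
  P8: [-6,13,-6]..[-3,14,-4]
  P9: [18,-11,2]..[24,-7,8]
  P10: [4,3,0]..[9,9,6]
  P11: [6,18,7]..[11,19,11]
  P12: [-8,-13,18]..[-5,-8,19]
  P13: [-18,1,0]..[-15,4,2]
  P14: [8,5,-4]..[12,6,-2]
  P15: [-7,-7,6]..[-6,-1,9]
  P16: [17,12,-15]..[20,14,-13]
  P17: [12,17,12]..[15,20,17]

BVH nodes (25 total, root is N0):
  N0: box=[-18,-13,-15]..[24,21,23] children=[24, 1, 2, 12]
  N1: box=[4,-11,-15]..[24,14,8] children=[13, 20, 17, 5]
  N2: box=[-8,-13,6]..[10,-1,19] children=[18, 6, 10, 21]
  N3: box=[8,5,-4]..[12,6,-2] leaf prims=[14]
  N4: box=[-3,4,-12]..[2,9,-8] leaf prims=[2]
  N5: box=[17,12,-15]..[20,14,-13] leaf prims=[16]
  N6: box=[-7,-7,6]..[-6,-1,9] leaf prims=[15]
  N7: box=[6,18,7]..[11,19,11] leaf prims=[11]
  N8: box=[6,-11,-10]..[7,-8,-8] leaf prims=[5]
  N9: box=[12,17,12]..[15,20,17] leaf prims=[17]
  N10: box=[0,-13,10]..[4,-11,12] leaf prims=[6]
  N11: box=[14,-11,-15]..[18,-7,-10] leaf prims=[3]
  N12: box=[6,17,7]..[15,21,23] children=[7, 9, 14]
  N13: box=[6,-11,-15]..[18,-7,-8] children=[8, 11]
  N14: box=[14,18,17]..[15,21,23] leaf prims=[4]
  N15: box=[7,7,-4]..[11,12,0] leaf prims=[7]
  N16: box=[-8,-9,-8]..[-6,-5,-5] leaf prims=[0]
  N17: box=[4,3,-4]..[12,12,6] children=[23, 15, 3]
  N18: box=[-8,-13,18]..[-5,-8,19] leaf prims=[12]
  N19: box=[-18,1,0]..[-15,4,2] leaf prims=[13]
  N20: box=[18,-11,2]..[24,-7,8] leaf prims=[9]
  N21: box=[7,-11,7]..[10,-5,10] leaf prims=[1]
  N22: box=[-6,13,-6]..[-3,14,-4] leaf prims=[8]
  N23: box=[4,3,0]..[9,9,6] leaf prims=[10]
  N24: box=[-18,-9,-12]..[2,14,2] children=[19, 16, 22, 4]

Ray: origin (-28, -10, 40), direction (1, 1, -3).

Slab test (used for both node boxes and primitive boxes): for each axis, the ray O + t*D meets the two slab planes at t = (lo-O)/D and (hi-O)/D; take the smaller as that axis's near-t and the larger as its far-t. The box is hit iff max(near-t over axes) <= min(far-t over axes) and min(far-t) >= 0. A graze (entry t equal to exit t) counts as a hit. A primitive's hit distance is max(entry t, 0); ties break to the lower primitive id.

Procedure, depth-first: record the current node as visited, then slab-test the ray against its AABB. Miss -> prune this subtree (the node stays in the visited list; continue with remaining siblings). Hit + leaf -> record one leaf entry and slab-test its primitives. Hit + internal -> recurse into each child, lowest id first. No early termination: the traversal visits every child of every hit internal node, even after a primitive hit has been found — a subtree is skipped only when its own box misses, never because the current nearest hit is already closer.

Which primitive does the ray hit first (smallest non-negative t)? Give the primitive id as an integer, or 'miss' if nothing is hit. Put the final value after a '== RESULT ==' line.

Traverse from the root:
N0 x:[10,52] y:[-3,31] z:[17/3,55/3] -> hit [10,55/3], descend [1, 2, 12, 24]
  N1 x:[32,52] y:[-1,24] z:[32/3,55/3] -> miss, prune
  N2 x:[20,38] y:[-3,9] z:[7,34/3] -> miss, prune
  N12 x:[34,43] y:[27,31] z:[17/3,11] -> miss, prune
  N24 x:[10,30] y:[1,24] z:[38/3,52/3] -> hit [38/3,52/3], descend [4, 16, 19, 22]
    N4 x:[25,30] y:[14,19] z:[16,52/3] -> miss, prune
    N16 x:[20,22] y:[1,5] z:[15,16] -> miss, prune
    N19 x:[10,13] y:[11,14] z:[38/3,40/3] -> hit [38/3,13] leaf, test {P13@t=38/3}
    N22 x:[22,25] y:[23,24] z:[44/3,46/3] -> miss, prune

Summary -> nodes [0, 1, 2, 12, 24, 4, 16, 19, 22]; box-tests=9; leaf-entries=1; first=P13

== RESULT ==
13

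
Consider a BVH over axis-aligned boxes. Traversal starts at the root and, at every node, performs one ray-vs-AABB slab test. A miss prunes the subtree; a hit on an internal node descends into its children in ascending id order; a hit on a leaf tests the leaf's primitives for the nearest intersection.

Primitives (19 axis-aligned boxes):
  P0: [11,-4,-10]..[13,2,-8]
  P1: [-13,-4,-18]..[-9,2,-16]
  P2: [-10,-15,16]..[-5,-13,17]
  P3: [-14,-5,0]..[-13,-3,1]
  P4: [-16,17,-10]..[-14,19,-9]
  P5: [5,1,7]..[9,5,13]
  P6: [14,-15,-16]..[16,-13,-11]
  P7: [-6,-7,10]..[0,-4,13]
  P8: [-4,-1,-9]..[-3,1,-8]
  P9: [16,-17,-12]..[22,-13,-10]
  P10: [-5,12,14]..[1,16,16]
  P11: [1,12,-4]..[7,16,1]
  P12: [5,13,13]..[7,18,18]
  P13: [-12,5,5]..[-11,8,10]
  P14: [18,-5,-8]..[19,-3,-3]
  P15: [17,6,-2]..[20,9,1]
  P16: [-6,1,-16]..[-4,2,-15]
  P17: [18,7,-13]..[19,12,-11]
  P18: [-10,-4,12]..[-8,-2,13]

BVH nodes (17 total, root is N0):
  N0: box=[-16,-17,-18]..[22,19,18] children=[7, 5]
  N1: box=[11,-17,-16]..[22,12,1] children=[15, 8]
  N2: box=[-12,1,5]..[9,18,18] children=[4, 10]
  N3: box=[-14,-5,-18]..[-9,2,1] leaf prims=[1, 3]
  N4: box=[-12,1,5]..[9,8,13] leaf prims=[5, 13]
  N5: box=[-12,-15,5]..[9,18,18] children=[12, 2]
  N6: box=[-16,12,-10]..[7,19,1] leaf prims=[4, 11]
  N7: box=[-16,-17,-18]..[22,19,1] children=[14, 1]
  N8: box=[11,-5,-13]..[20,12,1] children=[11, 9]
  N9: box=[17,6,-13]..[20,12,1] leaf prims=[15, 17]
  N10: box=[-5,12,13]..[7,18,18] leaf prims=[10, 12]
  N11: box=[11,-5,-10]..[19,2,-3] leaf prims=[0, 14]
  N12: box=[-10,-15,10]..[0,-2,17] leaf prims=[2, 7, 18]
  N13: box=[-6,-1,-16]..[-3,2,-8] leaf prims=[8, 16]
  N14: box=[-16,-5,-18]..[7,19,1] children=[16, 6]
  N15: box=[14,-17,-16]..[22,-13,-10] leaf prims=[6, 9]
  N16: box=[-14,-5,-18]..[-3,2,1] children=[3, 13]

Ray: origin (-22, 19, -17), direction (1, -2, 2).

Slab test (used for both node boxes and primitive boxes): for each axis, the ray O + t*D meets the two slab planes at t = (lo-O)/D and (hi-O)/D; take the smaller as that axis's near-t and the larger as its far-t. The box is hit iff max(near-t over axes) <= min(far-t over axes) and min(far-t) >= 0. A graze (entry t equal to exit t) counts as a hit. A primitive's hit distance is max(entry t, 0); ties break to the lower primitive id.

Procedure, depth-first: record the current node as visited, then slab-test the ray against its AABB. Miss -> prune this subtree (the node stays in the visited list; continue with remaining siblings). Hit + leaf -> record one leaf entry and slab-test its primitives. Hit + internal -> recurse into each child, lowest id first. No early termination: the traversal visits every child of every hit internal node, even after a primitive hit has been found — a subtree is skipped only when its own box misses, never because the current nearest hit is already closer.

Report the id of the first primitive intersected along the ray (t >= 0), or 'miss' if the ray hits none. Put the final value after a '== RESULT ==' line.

Traverse from the root:
N0 x:[6,44] y:[0,18] z:[-1/2,35/2] -> hit [6,35/2], descend [5, 7]
  N5 x:[10,31] y:[1/2,17] z:[11,35/2] -> hit [11,17], descend [2, 12]
    N2 x:[10,31] y:[1/2,9] z:[11,35/2] -> miss, prune
    N12 x:[12,22] y:[21/2,17] z:[27/2,17] -> hit [27/2,17] leaf, test {P2@t=33/2, P7(miss), P18(miss)}
  N7 x:[6,44] y:[0,18] z:[-1/2,9] -> hit [6,9], descend [1, 14]
    N1 x:[33,44] y:[7/2,18] z:[1/2,9] -> miss, prune
    N14 x:[6,29] y:[0,12] z:[-1/2,9] -> hit [6,9], descend [6, 16]
      N6 x:[6,29] y:[0,7/2] z:[7/2,9] -> miss, prune
      N16 x:[8,19] y:[17/2,12] z:[-1/2,9] -> hit [17/2,9], descend [3, 13]
        N3 x:[8,13] y:[17/2,12] z:[-1/2,9] -> hit [17/2,9] leaf, test {P1(miss), P3(miss)}
        N13 x:[16,19] y:[17/2,10] z:[1/2,9/2] -> miss, prune

Summary -> nodes [0, 5, 2, 12, 7, 1, 14, 6, 16, 3, 13]; box-tests=11; leaf-entries=2; first=P2

== RESULT ==
2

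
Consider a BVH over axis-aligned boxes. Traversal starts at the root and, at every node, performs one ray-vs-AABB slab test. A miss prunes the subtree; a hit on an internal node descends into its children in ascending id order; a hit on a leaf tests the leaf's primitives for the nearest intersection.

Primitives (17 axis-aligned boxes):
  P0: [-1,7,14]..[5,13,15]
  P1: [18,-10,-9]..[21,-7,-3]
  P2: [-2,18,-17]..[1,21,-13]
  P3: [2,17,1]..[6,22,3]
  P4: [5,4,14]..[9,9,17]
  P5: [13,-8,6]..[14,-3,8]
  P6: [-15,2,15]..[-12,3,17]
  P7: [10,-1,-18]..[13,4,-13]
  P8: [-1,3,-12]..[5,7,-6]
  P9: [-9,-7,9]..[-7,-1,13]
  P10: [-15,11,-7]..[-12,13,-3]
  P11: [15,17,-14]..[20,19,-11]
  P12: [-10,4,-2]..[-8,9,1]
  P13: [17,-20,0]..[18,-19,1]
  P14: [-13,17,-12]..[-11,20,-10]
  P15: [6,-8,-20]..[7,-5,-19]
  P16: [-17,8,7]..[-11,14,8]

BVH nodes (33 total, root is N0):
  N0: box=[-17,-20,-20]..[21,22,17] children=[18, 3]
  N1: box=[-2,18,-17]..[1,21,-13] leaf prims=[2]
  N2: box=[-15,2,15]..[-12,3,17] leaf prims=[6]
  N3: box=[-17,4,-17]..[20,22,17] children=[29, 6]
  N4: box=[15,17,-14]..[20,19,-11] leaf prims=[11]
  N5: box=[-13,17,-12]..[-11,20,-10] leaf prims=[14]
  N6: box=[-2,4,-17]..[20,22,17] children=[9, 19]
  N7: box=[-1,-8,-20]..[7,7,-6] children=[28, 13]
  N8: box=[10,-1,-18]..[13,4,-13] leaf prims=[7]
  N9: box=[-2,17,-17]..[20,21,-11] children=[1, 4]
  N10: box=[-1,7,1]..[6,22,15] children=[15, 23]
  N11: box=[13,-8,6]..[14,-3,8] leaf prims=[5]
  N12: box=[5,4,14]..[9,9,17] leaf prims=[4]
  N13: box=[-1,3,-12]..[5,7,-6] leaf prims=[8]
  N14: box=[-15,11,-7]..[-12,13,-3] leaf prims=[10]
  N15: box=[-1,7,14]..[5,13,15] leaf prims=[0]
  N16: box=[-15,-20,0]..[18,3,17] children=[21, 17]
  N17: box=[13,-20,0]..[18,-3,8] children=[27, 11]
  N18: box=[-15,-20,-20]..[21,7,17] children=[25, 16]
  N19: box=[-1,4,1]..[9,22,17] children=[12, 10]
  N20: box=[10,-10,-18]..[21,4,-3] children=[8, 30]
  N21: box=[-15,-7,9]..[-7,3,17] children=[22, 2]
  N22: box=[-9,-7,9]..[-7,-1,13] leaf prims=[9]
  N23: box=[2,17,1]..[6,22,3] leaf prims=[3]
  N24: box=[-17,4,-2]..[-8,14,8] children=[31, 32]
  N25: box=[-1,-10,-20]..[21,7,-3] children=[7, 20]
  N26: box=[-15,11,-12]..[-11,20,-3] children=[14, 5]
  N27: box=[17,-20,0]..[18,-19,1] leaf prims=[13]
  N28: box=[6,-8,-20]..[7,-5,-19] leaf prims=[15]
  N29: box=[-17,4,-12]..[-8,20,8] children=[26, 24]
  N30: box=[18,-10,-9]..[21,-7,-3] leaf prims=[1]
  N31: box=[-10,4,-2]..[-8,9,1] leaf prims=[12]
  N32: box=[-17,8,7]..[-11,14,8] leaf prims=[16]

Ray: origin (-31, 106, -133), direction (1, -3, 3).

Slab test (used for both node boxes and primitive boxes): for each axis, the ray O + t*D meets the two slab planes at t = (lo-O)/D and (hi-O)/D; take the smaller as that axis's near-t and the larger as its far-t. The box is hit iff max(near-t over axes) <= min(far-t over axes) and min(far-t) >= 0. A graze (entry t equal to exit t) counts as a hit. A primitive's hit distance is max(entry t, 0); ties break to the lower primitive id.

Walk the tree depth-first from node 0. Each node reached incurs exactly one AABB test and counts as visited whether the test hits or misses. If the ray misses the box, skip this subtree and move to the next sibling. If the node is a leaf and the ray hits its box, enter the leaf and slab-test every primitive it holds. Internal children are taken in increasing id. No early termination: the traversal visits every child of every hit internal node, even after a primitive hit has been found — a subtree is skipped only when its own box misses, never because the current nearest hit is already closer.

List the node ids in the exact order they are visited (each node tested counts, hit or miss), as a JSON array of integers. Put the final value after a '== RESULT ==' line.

Traverse from the root:
N0 x:[14,52] y:[28,42] z:[113/3,50] -> hit [113/3,42], descend [3, 18]
  N3 x:[14,51] y:[28,34] z:[116/3,50] -> miss, prune
  N18 x:[16,52] y:[33,42] z:[113/3,50] -> hit [113/3,42], descend [16, 25]
    N16 x:[16,49] y:[103/3,42] z:[133/3,50] -> miss, prune
    N25 x:[30,52] y:[33,116/3] z:[113/3,130/3] -> hit [113/3,116/3], descend [7, 20]
      N7 x:[30,38] y:[33,38] z:[113/3,127/3] -> hit [113/3,38], descend [13, 28]
        N13 x:[30,36] y:[33,103/3] z:[121/3,127/3] -> miss, prune
        N28 x:[37,38] y:[37,38] z:[113/3,38] -> hit [113/3,38] leaf, test {P15@t=113/3}
      N20 x:[41,52] y:[34,116/3] z:[115/3,130/3] -> miss, prune

Summary -> nodes [0, 3, 18, 16, 25, 7, 13, 28, 20]; box-tests=9; leaf-entries=1; first=P15

== RESULT ==
[0, 3, 18, 16, 25, 7, 13, 28, 20]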